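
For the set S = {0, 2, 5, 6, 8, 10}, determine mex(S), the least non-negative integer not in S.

0 is in the set but 1 is not, so the mex is 1.

1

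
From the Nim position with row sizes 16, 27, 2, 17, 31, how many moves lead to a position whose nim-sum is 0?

Nim-sum: 16 ^ 27 ^ 2 ^ 17 ^ 31 = 7.
The overall nim-sum is X = 7. A row of size p has a winning move iff p XOR X < p (reduce it to p XOR X).
  16: 16 XOR 7 = 23 ≥ 16 — no move.
  27: 27 XOR 7 = 28 ≥ 27 — no move.
  2: 2 XOR 7 = 5 ≥ 2 — no move.
  17: 17 XOR 7 = 22 ≥ 17 — no move.
  31: 31 XOR 7 = 24 < 31 — winning move (to 24).
That gives 1 winning move.

1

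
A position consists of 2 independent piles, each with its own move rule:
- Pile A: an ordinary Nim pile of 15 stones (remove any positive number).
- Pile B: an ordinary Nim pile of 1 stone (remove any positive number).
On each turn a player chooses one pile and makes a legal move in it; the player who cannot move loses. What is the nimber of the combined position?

14

Pile A is a plain Nim pile of size 15, so its Grundy value is 15.
Pile B is a plain Nim pile of size 1, so its Grundy value is 1.
The value of a disjunctive sum is the nim-sum of the parts.
Combined value = 15 XOR 1 = 14.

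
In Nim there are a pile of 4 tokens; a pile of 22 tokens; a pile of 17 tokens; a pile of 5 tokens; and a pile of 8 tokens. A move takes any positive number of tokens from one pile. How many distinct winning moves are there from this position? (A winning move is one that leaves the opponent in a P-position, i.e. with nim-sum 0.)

Compute the nim-sum pairwise:
4 XOR 22 = 18
18 XOR 17 = 3
3 XOR 5 = 6
6 XOR 8 = 14
The overall nim-sum is X = 14. A pile of size p has a winning move iff p XOR X < p (reduce it to p XOR X).
  4: 4 XOR 14 = 10 ≥ 4 — no move.
  22: 22 XOR 14 = 24 ≥ 22 — no move.
  17: 17 XOR 14 = 31 ≥ 17 — no move.
  5: 5 XOR 14 = 11 ≥ 5 — no move.
  8: 8 XOR 14 = 6 < 8 — winning move (to 6).
That gives 1 winning move.

1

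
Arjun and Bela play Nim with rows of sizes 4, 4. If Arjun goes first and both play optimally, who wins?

In binary:
  100  (4)
  100  (4)
  ---
  000  (0)
The nim-sum is 0, so this is a P-position: the player to move is in a losing position under optimal play; Arjun is about to move from it and so loses — Bela wins.

Bela wins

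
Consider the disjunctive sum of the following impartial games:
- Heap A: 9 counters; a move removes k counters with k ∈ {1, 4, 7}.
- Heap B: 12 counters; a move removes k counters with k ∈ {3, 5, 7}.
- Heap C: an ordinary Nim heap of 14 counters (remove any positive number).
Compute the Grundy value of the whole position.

For heap A, compute g(0), g(1), … with moves {1, 4, 7}:
g(0) = mex{} = 0
g(1) = mex{0} = 1
g(2) = mex{1} = 0
g(3) = mex{0} = 1
g(4) = mex{0,1} = 2
g(5) = mex{1,2} = 0
g(6) = mex{0} = 1
g(7) = mex{0,1} = 2
g(8) = mex{1,2} = 0
g(9) = mex{0} = 1
So g(9) = 1.
For heap B, compute g(0), g(1), … with moves {3, 5, 7}:
k:     0  1  2  3  4  5  6  7  8  9 10 11 12
g(k):  0  0  0  1  1  1  2  2  2  3  0  0  0
So g(12) = 0.
Heap C is a plain Nim heap of size 14, so its Grundy value is 14.
The value of a disjunctive sum is the nim-sum of the parts.
Combined value = 1 ⊕ 0 ⊕ 14 = 15.

15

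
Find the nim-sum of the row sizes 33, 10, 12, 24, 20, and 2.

41

Write each in binary and XOR column by column:
  100001  (33)
  001010  (10)
  001100  (12)
  011000  (24)
  010100  (20)
  000010  (2)
  ------
  101001  (41)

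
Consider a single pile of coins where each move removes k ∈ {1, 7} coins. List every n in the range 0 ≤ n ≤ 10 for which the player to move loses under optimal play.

0, 2, 4, 6, 8, 10

Compute g(0), g(1), … for moves {1, 7}:
g(0) = mex{} = 0
g(1) = mex{0} = 1
g(2) = mex{1} = 0
g(3) = mex{0} = 1
g(4) = mex{1} = 0
g(5) = mex{0} = 1
g(6) = mex{1} = 0
g(7) = mex{0} = 1
g(8) = mex{1} = 0
g(9) = mex{0} = 1
g(10) = mex{1} = 0
The P-positions (g = 0) in 0..10 are 0, 2, 4, 6, 8, 10.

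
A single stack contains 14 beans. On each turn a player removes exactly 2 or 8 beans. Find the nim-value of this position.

0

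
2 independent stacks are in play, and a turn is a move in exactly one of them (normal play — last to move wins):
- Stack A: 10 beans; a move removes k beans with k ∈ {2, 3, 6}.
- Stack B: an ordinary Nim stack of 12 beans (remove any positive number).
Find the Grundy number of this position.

Grundy values for stack A (subtraction set {2, 3, 6}):
g(0) = mex{} = 0
g(1) = mex{} = 0
g(2) = mex{0} = 1
g(3) = mex{0} = 1
g(4) = mex{0,1} = 2
g(5) = mex{1} = 0
g(6) = mex{0,1,2} = 3
g(7) = mex{0,2} = 1
g(8) = mex{0,1,3} = 2
g(9) = mex{1,3} = 0
g(10) = mex{1,2} = 0
So g(10) = 0.
Stack B is a plain Nim stack of size 12, so its Grundy value is 12.
By the Sprague-Grundy theorem, the Grundy value of a sum of independent games is the XOR of the component values.
Combined value = 0 ⊕ 12 = 12.

12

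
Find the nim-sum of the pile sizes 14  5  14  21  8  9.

Compute the nim-sum pairwise:
14 ⊕ 5 = 11
11 ⊕ 14 = 5
5 ⊕ 21 = 16
16 ⊕ 8 = 24
24 ⊕ 9 = 17

17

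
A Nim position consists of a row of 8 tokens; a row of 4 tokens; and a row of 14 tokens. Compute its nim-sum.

2

Nim-sum: 8 ⊕ 4 ⊕ 14 = 2.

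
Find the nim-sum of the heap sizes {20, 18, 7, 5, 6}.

Compute the nim-sum pairwise:
20 ⊕ 18 = 6
6 ⊕ 7 = 1
1 ⊕ 5 = 4
4 ⊕ 6 = 2

2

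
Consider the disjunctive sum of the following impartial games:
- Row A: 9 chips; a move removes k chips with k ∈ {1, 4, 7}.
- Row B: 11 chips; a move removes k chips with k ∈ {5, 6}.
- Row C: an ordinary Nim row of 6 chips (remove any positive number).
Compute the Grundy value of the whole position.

7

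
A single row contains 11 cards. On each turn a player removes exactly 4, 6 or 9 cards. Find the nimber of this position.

2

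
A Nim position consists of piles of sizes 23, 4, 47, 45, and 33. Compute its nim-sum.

Nim-sum: 23 XOR 4 XOR 47 XOR 45 XOR 33 = 48.

48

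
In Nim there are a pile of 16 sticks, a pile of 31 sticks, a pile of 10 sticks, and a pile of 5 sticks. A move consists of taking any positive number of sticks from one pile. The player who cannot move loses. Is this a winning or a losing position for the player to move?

Nim-sum: 16 XOR 31 XOR 10 XOR 5 = 0.
The nim-sum is 0, so this is a P-position: the player to move is in a losing position under optimal play.

Losing position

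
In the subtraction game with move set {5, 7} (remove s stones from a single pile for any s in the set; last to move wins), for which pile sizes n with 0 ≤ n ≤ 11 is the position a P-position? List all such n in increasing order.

Grundy values for subtraction set {5, 7}:
k:     0  1  2  3  4  5  6  7  8  9 10 11
g(k):  0  0  0  0  0  1  1  1  1  1  2  2
The P-positions (g = 0) in 0..11 are 0, 1, 2, 3, 4.

0, 1, 2, 3, 4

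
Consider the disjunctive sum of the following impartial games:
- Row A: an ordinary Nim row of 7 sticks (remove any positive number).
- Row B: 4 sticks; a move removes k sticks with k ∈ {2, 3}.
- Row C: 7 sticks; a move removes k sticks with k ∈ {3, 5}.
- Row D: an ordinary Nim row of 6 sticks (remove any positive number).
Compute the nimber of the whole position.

1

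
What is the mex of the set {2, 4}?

0 is not in the set, so the mex is 0.

0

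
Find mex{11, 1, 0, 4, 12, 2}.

3

The values 0, 1, 2 are all present; 3 is the first non-negative integer missing from the set.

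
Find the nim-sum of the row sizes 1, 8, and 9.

0

Bitwise XOR of the heap sizes:
  0001  (1)
  1000  (8)
  1001  (9)
  ----
  0000  (0)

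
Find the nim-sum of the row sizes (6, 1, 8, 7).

Compute the nim-sum pairwise:
6 ⊕ 1 = 7
7 ⊕ 8 = 15
15 ⊕ 7 = 8

8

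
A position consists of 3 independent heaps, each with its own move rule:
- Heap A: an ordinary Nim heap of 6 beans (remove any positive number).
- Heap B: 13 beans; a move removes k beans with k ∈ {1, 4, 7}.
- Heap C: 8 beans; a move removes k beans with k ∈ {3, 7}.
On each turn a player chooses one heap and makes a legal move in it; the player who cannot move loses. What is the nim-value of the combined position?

Heap A is a plain Nim heap of size 6, so its Grundy value is 6.
Grundy values for heap B (subtraction set {1, 4, 7}):
k:     0  1  2  3  4  5  6  7  8  9 10 11 12 13
g(k):  0  1  0  1  2  0  1  2  0  1  0  1  2  0
So g(13) = 0.
Build the Grundy sequence for heap C with g(k) = mex{g(k−s) : s ∈ {3, 7}, s ≤ k}:
g(0) = mex{} = 0
g(1) = mex{} = 0
g(2) = mex{} = 0
g(3) = mex{0} = 1
g(4) = mex{0} = 1
g(5) = mex{0} = 1
g(6) = mex{1} = 0
g(7) = mex{0,1} = 2
g(8) = mex{0,1} = 2
So g(8) = 2.
The value of a disjunctive sum is the nim-sum of the parts.
Combined value = 6 ⊕ 0 ⊕ 2 = 4.

4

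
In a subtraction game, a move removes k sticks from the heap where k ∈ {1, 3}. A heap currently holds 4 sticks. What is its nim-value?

0

Build the Grundy sequence with g(k) = mex{g(k−s) : s ∈ {1, 3}, s ≤ k}:
g(0) = mex{} = 0
g(1) = mex{0} = 1
g(2) = mex{1} = 0
g(3) = mex{0} = 1
g(4) = mex{1} = 0
So g(4) = 0.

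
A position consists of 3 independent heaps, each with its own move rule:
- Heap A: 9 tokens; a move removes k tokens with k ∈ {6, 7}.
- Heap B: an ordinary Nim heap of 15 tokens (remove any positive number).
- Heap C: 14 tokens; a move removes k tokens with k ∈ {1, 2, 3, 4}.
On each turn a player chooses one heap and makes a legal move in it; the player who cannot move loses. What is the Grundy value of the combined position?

Grundy values for heap A (subtraction set {6, 7}):
k:     0  1  2  3  4  5  6  7  8  9
g(k):  0  0  0  0  0  0  1  1  1  1
So g(9) = 1.
Heap B is a plain Nim heap of size 15, so its Grundy value is 15.
Build the Grundy sequence for heap C with g(k) = mex{g(k−s) : s ∈ {1, 2, 3, 4}, s ≤ k}:
g(0) = mex{} = 0
g(1) = mex{0} = 1
g(2) = mex{0,1} = 2
g(3) = mex{0,1,2} = 3
g(4) = mex{0,1,2,3} = 4
g(5) = mex{1,2,3,4} = 0
g(6) = mex{0,2,3,4} = 1
g(7) = mex{0,1,3,4} = 2
g(8) = mex{0,1,2,4} = 3
g(9) = mex{0,1,2,3} = 4
g(10) = mex{1,2,3,4} = 0
g(11) = mex{0,2,3,4} = 1
g(12) = mex{0,1,3,4} = 2
g(13) = mex{0,1,2,4} = 3
g(14) = mex{0,1,2,3} = 4
So g(14) = 4.
The value of a disjunctive sum is the nim-sum of the parts.
Combined value = 1 XOR 15 XOR 4 = 10.

10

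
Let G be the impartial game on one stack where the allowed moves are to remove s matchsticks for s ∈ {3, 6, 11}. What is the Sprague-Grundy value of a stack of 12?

1

Build the Grundy sequence with g(k) = mex{g(k−s) : s ∈ {3, 6, 11}, s ≤ k}:
k:     0  1  2  3  4  5  6  7  8  9 10 11 12
g(k):  0  0  0  1  1  1  2  2  2  0  0  3  1
So g(12) = 1.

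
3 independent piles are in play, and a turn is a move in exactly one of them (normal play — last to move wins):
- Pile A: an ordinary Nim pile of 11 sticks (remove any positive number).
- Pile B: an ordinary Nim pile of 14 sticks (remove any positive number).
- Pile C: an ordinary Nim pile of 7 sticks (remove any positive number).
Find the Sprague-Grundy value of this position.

2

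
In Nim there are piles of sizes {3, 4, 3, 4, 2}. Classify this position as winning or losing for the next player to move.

Winning position

Compute the nim-sum pairwise:
3 XOR 4 = 7
7 XOR 3 = 4
4 XOR 4 = 0
0 XOR 2 = 2
The nim-sum is 2 ≠ 0, so this is an N-position: the player to move can win.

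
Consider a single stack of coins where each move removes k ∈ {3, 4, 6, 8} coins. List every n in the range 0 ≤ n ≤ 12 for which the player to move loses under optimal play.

0, 1, 2, 11, 12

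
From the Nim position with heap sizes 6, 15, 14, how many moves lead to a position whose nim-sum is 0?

3

Nim-sum: 6 XOR 15 XOR 14 = 7.
The overall nim-sum is X = 7. A heap of size p has a winning move iff p XOR X < p (reduce it to p XOR X).
  6: 6 XOR 7 = 1 < 6 — winning move (to 1).
  15: 15 XOR 7 = 8 < 15 — winning move (to 8).
  14: 14 XOR 7 = 9 < 14 — winning move (to 9).
That gives 3 winning moves.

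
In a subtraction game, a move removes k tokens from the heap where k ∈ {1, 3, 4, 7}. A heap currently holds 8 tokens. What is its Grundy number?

Build the Grundy sequence with g(k) = mex{g(k−s) : s ∈ {1, 3, 4, 7}, s ≤ k}:
g(0) = mex{} = 0
g(1) = mex{0} = 1
g(2) = mex{1} = 0
g(3) = mex{0} = 1
g(4) = mex{0,1} = 2
g(5) = mex{0,1,2} = 3
g(6) = mex{0,1,3} = 2
g(7) = mex{0,1,2} = 3
g(8) = mex{1,2,3} = 0
So g(8) = 0.

0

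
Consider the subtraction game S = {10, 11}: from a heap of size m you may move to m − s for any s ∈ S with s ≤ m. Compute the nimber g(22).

0

Grundy values for subtraction set {10, 11}:
k:     0  1  2  3  4  5  6  7  8  9 10 11 12 13 14 15 16 17 18 19 20 21 22
g(k):  0  0  0  0  0  0  0  0  0  0  1  1  1  1  1  1  1  1  1  1  2  0  0
So g(22) = 0.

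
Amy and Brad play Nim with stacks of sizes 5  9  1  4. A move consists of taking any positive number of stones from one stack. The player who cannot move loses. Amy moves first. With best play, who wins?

Amy wins

Nim-sum: 5 XOR 9 XOR 1 XOR 4 = 9.
The nim-sum is 9 ≠ 0, so this is an N-position: the player to move can win; Amy has a winning move.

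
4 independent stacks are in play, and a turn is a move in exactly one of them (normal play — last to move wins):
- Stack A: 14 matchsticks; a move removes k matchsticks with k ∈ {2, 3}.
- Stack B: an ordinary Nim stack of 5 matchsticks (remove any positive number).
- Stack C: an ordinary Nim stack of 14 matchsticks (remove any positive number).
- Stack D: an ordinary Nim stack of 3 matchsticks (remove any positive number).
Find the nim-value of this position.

10

For stack A, compute g(0), g(1), … with moves {2, 3}:
k:     0  1  2  3  4  5  6  7  8  9 10 11 12 13 14
g(k):  0  0  1  1  2  0  0  1  1  2  0  0  1  1  2
So g(14) = 2.
Stack B is a plain Nim stack of size 5, so its Grundy value is 5.
Stack C is a plain Nim stack of size 14, so its Grundy value is 14.
Stack D is a plain Nim stack of size 3, so its Grundy value is 3.
The value of a disjunctive sum is the nim-sum of the parts.
Combined value = 2 XOR 5 XOR 14 XOR 3 = 10.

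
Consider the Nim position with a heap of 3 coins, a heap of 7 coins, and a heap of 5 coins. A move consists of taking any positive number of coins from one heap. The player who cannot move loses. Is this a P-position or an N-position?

Write each in binary and XOR column by column:
  011  (3)
  111  (7)
  101  (5)
  ---
  001  (1)
The nim-sum is 1 ≠ 0, so this is an N-position: the player to move can win.

N-position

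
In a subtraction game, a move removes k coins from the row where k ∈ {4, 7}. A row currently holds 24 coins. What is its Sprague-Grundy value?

Grundy values for subtraction set {4, 7}:
k:     0  1  2  3  4  5  6  7  8  9 10 11 12 13 14 15 16 17 18 19 20 21 22 23 24
g(k):  0  0  0  0  1  1  1  1  2  2  2  0  0  0  0  1  1  1  1  2  2  2  0  0  0
So g(24) = 0.

0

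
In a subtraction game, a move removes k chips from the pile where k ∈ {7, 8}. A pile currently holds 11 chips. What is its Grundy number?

1

Compute g(0), g(1), … for moves {7, 8}:
g(0) = mex{} = 0
g(1) = mex{} = 0
g(2) = mex{} = 0
g(3) = mex{} = 0
g(4) = mex{} = 0
g(5) = mex{} = 0
g(6) = mex{} = 0
g(7) = mex{0} = 1
g(8) = mex{0} = 1
g(9) = mex{0} = 1
g(10) = mex{0} = 1
g(11) = mex{0} = 1
So g(11) = 1.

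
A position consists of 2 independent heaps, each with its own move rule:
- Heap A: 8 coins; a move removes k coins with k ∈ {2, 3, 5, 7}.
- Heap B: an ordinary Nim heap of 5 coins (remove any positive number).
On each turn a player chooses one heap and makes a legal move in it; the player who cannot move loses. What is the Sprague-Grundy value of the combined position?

Build the Grundy sequence for heap A with g(k) = mex{g(k−s) : s ∈ {2, 3, 5, 7}, s ≤ k}:
k:     0  1  2  3  4  5  6  7  8
g(k):  0  0  1  1  2  2  3  3  4
So g(8) = 4.
Heap B is a plain Nim heap of size 5, so its Grundy value is 5.
The value of a disjunctive sum is the nim-sum of the parts.
Combined value = 4 XOR 5 = 1.

1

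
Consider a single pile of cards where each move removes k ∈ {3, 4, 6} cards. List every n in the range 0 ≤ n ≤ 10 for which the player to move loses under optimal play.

0, 1, 2, 9, 10

Compute g(0), g(1), … for moves {3, 4, 6}:
k:     0  1  2  3  4  5  6  7  8  9 10
g(k):  0  0  0  1  1  1  2  2  2  0  0
The P-positions (g = 0) in 0..10 are 0, 1, 2, 9, 10.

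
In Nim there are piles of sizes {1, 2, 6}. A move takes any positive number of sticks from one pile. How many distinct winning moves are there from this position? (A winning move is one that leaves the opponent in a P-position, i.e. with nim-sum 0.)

Nim-sum: 1 ⊕ 2 ⊕ 6 = 5.
The overall nim-sum is X = 5. A pile of size p has a winning move iff p XOR X < p (reduce it to p XOR X).
  1: 1 XOR 5 = 4 ≥ 1 — no move.
  2: 2 XOR 5 = 7 ≥ 2 — no move.
  6: 6 XOR 5 = 3 < 6 — winning move (to 3).
That gives 1 winning move.

1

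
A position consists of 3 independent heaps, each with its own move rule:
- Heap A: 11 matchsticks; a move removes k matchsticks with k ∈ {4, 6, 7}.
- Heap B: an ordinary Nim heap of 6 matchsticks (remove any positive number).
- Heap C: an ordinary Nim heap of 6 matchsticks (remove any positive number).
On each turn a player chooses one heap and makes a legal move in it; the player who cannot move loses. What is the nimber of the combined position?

For heap A, compute g(0), g(1), … with moves {4, 6, 7}:
g(0) = mex{} = 0
g(1) = mex{} = 0
g(2) = mex{} = 0
g(3) = mex{} = 0
g(4) = mex{0} = 1
g(5) = mex{0} = 1
g(6) = mex{0} = 1
g(7) = mex{0} = 1
g(8) = mex{0,1} = 2
g(9) = mex{0,1} = 2
g(10) = mex{0,1} = 2
g(11) = mex{1} = 0
So g(11) = 0.
Heap B is a plain Nim heap of size 6, so its Grundy value is 6.
Heap C is a plain Nim heap of size 6, so its Grundy value is 6.
By the Sprague-Grundy theorem, the Grundy value of a sum of independent games is the XOR of the component values.
Combined value = 0 ⊕ 6 ⊕ 6 = 0.

0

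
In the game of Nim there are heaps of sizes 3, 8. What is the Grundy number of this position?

Nim-sum: 3 ⊕ 8 = 11.

11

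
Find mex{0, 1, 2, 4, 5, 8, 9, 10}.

3

The values 0, 1, 2 are all present; 3 is the first non-negative integer missing from the set.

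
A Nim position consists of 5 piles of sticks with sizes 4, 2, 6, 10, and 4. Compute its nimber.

Nim-sum: 4 XOR 2 XOR 6 XOR 10 XOR 4 = 14.

14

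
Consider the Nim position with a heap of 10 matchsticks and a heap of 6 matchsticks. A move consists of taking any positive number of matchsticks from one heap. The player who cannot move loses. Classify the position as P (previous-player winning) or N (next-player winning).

Compute the nim-sum pairwise:
10 ^ 6 = 12
The nim-sum is 12 ≠ 0, so this is an N-position: the player to move can win.

N-position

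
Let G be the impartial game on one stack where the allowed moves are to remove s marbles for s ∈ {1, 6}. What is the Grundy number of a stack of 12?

1

Compute g(0), g(1), … for moves {1, 6}:
k:     0  1  2  3  4  5  6  7  8  9 10 11 12
g(k):  0  1  0  1  0  1  2  0  1  0  1  0  1
So g(12) = 1.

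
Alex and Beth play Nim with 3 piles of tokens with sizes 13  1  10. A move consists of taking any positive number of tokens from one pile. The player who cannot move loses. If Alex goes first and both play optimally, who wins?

Alex wins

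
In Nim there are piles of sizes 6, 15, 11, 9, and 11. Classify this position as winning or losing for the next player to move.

Losing position

Write each in binary and XOR column by column:
  0110  (6)
  1111  (15)
  1011  (11)
  1001  (9)
  1011  (11)
  ----
  0000  (0)
The nim-sum is 0, so this is a P-position: the player to move is in a losing position under optimal play.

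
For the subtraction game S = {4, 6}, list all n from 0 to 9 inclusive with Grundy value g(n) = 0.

0, 1, 2, 3

Build the Grundy sequence with g(k) = mex{g(k−s) : s ∈ {4, 6}, s ≤ k}:
g(0) = mex{} = 0
g(1) = mex{} = 0
g(2) = mex{} = 0
g(3) = mex{} = 0
g(4) = mex{0} = 1
g(5) = mex{0} = 1
g(6) = mex{0} = 1
g(7) = mex{0} = 1
g(8) = mex{0,1} = 2
g(9) = mex{0,1} = 2
The P-positions (g = 0) in 0..9 are 0, 1, 2, 3.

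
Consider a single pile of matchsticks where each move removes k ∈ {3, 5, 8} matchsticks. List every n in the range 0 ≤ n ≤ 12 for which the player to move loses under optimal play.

Build the Grundy sequence with g(k) = mex{g(k−s) : s ∈ {3, 5, 8}, s ≤ k}:
g(0) = mex{} = 0
g(1) = mex{} = 0
g(2) = mex{} = 0
g(3) = mex{0} = 1
g(4) = mex{0} = 1
g(5) = mex{0} = 1
g(6) = mex{0,1} = 2
g(7) = mex{0,1} = 2
g(8) = mex{0,1} = 2
g(9) = mex{0,1,2} = 3
g(10) = mex{0,1,2} = 3
g(11) = mex{1,2} = 0
g(12) = mex{1,2,3} = 0
The P-positions (g = 0) in 0..12 are 0, 1, 2, 11, 12.

0, 1, 2, 11, 12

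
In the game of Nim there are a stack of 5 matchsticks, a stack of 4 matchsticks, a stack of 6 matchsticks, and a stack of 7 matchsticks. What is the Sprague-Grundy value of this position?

0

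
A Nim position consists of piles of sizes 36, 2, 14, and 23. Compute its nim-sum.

Nim-sum: 36 XOR 2 XOR 14 XOR 23 = 63.

63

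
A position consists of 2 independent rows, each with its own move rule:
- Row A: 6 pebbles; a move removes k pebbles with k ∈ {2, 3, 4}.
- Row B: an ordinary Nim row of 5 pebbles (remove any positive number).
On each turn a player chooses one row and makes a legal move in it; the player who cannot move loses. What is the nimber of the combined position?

5

Grundy values for row A (subtraction set {2, 3, 4}):
k:     0  1  2  3  4  5  6
g(k):  0  0  1  1  2  2  0
So g(6) = 0.
Row B is a plain Nim row of size 5, so its Grundy value is 5.
By the Sprague-Grundy theorem, the Grundy value of a sum of independent games is the XOR of the component values.
Combined value = 0 XOR 5 = 5.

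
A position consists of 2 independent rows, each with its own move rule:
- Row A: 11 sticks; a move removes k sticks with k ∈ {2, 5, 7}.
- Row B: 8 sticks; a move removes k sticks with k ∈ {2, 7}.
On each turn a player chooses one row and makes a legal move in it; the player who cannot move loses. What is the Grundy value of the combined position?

1

Build the Grundy sequence for row A with g(k) = mex{g(k−s) : s ∈ {2, 5, 7}, s ≤ k}:
g(0) = mex{} = 0
g(1) = mex{} = 0
g(2) = mex{0} = 1
g(3) = mex{0} = 1
g(4) = mex{1} = 0
g(5) = mex{0,1} = 2
g(6) = mex{0} = 1
g(7) = mex{0,1,2} = 3
g(8) = mex{0,1} = 2
g(9) = mex{0,1,3} = 2
g(10) = mex{1,2} = 0
g(11) = mex{0,1,2} = 3
So g(11) = 3.
Grundy values for row B (subtraction set {2, 7}):
k:     0  1  2  3  4  5  6  7  8
g(k):  0  0  1  1  0  0  1  1  2
So g(8) = 2.
The value of a disjunctive sum is the nim-sum of the parts.
Combined value = 3 ⊕ 2 = 1.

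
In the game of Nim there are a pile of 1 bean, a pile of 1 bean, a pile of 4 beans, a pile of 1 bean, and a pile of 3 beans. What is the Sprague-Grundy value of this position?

In binary:
  001  (1)
  001  (1)
  100  (4)
  001  (1)
  011  (3)
  ---
  110  (6)

6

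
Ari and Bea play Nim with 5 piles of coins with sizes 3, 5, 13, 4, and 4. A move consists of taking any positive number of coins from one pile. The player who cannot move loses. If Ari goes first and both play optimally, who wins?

Nim-sum: 3 XOR 5 XOR 13 XOR 4 XOR 4 = 11.
The nim-sum is 11 ≠ 0, so this is an N-position: the player to move can win; Ari has a winning move.

Ari wins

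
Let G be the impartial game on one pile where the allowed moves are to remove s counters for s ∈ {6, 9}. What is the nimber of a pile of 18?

0

Grundy values for subtraction set {6, 9}:
k:     0  1  2  3  4  5  6  7  8  9 10 11 12 13 14 15 16 17 18
g(k):  0  0  0  0  0  0  1  1  1  1  1  1  2  2  2  0  0  0  0
So g(18) = 0.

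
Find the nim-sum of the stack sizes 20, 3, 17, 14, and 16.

24

Nim-sum: 20 XOR 3 XOR 17 XOR 14 XOR 16 = 24.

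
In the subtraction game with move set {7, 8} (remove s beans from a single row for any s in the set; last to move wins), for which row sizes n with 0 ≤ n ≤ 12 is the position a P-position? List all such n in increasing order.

Compute g(0), g(1), … for moves {7, 8}:
k:     0  1  2  3  4  5  6  7  8  9 10 11 12
g(k):  0  0  0  0  0  0  0  1  1  1  1  1  1
The P-positions (g = 0) in 0..12 are 0, 1, 2, 3, 4, 5, 6.

0, 1, 2, 3, 4, 5, 6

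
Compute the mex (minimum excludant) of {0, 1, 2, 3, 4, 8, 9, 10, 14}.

The values 0, 1, 2, 3, 4 are all present; 5 is the first non-negative integer missing from the set.

5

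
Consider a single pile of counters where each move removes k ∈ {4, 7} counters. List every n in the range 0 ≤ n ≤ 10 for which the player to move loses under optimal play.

0, 1, 2, 3

Build the Grundy sequence with g(k) = mex{g(k−s) : s ∈ {4, 7}, s ≤ k}:
k:     0  1  2  3  4  5  6  7  8  9 10
g(k):  0  0  0  0  1  1  1  1  2  2  2
The P-positions (g = 0) in 0..10 are 0, 1, 2, 3.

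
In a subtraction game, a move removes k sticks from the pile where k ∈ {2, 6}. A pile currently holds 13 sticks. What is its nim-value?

0

Grundy values for subtraction set {2, 6}:
k:     0  1  2  3  4  5  6  7  8  9 10 11 12 13
g(k):  0  0  1  1  0  0  1  1  0  0  1  1  0  0
So g(13) = 0.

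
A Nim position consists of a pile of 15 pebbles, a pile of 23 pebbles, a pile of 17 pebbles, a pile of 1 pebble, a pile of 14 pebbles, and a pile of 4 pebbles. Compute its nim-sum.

2

Nim-sum: 15 ^ 23 ^ 17 ^ 1 ^ 14 ^ 4 = 2.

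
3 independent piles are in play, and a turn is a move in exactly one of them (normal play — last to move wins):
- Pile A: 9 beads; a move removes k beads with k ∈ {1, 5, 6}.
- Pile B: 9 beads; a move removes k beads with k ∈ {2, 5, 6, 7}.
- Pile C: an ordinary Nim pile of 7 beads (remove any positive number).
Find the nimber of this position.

Build the Grundy sequence for pile A with g(k) = mex{g(k−s) : s ∈ {1, 5, 6}, s ≤ k}:
k:     0  1  2  3  4  5  6  7  8  9
g(k):  0  1  0  1  0  1  2  3  2  3
So g(9) = 3.
For pile B, compute g(0), g(1), … with moves {2, 5, 6, 7}:
k:     0  1  2  3  4  5  6  7  8  9
g(k):  0  0  1  1  0  2  1  3  2  2
So g(9) = 2.
Pile C is a plain Nim pile of size 7, so its Grundy value is 7.
By the Sprague-Grundy theorem, the Grundy value of a sum of independent games is the XOR of the component values.
Combined value = 3 XOR 2 XOR 7 = 6.

6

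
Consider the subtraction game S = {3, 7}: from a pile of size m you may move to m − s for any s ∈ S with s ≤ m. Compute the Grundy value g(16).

0

Compute g(0), g(1), … for moves {3, 7}:
k:     0  1  2  3  4  5  6  7  8  9 10 11 12 13 14 15 16
g(k):  0  0  0  1  1  1  0  2  2  1  0  0  0  1  1  1  0
So g(16) = 0.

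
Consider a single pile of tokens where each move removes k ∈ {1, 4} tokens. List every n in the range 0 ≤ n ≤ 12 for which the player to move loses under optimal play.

0, 2, 5, 7, 10, 12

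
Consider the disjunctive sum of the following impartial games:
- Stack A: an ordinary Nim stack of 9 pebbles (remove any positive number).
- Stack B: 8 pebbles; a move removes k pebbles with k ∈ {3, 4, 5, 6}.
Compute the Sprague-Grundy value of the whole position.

11

Stack A is a plain Nim stack of size 9, so its Grundy value is 9.
Grundy values for stack B (subtraction set {3, 4, 5, 6}):
k:     0  1  2  3  4  5  6  7  8
g(k):  0  0  0  1  1  1  2  2  2
So g(8) = 2.
By the Sprague-Grundy theorem, the Grundy value of a sum of independent games is the XOR of the component values.
Combined value = 9 ⊕ 2 = 11.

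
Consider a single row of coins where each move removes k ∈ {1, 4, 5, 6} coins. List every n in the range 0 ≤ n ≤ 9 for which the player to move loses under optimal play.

0, 2, 9

Build the Grundy sequence with g(k) = mex{g(k−s) : s ∈ {1, 4, 5, 6}, s ≤ k}:
k:     0  1  2  3  4  5  6  7  8  9
g(k):  0  1  0  1  2  3  2  3  4  0
The P-positions (g = 0) in 0..9 are 0, 2, 9.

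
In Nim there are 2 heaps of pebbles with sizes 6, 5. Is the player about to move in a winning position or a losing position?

Winning position

Nim-sum: 6 XOR 5 = 3.
The nim-sum is 3 ≠ 0, so this is an N-position: the player to move can win.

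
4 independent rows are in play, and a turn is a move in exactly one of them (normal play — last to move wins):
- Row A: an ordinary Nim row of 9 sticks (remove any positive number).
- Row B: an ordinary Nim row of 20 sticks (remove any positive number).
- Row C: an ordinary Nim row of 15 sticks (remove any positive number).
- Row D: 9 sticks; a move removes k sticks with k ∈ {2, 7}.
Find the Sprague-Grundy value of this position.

18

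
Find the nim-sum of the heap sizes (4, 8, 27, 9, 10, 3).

Compute the nim-sum pairwise:
4 XOR 8 = 12
12 XOR 27 = 23
23 XOR 9 = 30
30 XOR 10 = 20
20 XOR 3 = 23

23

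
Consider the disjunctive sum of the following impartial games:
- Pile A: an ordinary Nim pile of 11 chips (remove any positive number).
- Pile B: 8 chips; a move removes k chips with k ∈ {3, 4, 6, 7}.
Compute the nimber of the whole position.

Pile A is a plain Nim pile of size 11, so its Grundy value is 11.
Grundy values for pile B (subtraction set {3, 4, 6, 7}):
g(0) = mex{} = 0
g(1) = mex{} = 0
g(2) = mex{} = 0
g(3) = mex{0} = 1
g(4) = mex{0} = 1
g(5) = mex{0} = 1
g(6) = mex{0,1} = 2
g(7) = mex{0,1} = 2
g(8) = mex{0,1} = 2
So g(8) = 2.
By the Sprague-Grundy theorem, the Grundy value of a sum of independent games is the XOR of the component values.
Combined value = 11 XOR 2 = 9.

9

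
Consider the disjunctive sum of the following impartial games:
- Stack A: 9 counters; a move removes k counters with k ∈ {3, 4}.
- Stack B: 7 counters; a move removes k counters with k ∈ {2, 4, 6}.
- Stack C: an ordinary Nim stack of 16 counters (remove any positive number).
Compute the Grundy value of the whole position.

19

For stack A, compute g(0), g(1), … with moves {3, 4}:
g(0) = mex{} = 0
g(1) = mex{} = 0
g(2) = mex{} = 0
g(3) = mex{0} = 1
g(4) = mex{0} = 1
g(5) = mex{0} = 1
g(6) = mex{0,1} = 2
g(7) = mex{1} = 0
g(8) = mex{1} = 0
g(9) = mex{1,2} = 0
So g(9) = 0.
Grundy values for stack B (subtraction set {2, 4, 6}):
g(0) = mex{} = 0
g(1) = mex{} = 0
g(2) = mex{0} = 1
g(3) = mex{0} = 1
g(4) = mex{0,1} = 2
g(5) = mex{0,1} = 2
g(6) = mex{0,1,2} = 3
g(7) = mex{0,1,2} = 3
So g(7) = 3.
Stack C is a plain Nim stack of size 16, so its Grundy value is 16.
By the Sprague-Grundy theorem, the Grundy value of a sum of independent games is the XOR of the component values.
Combined value = 0 ⊕ 3 ⊕ 16 = 19.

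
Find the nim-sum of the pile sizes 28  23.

11

Write each in binary and XOR column by column:
  11100  (28)
  10111  (23)
  -----
  01011  (11)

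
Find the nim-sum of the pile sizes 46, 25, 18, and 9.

Write each in binary and XOR column by column:
  101110  (46)
  011001  (25)
  010010  (18)
  001001  (9)
  ------
  101100  (44)

44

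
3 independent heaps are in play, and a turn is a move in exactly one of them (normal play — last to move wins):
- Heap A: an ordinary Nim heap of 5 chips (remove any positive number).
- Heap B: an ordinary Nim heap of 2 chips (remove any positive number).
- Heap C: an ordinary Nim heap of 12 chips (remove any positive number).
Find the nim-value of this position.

Heap A is a plain Nim heap of size 5, so its Grundy value is 5.
Heap B is a plain Nim heap of size 2, so its Grundy value is 2.
Heap C is a plain Nim heap of size 12, so its Grundy value is 12.
By the Sprague-Grundy theorem, the Grundy value of a sum of independent games is the XOR of the component values.
Combined value = 5 XOR 2 XOR 12 = 11.

11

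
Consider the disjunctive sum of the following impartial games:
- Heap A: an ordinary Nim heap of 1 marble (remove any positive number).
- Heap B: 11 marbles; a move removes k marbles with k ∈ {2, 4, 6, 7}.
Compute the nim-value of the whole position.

0

Heap A is a plain Nim heap of size 1, so its Grundy value is 1.
For heap B, compute g(0), g(1), … with moves {2, 4, 6, 7}:
k:     0  1  2  3  4  5  6  7  8  9 10 11
g(k):  0  0  1  1  2  2  3  3  4  0  0  1
So g(11) = 1.
By the Sprague-Grundy theorem, the Grundy value of a sum of independent games is the XOR of the component values.
Combined value = 1 XOR 1 = 0.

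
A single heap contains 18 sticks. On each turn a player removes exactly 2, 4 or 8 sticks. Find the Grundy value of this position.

Build the Grundy sequence with g(k) = mex{g(k−s) : s ∈ {2, 4, 8}, s ≤ k}:
k:     0  1  2  3  4  5  6  7  8  9 10 11 12 13 14 15 16 17 18
g(k):  0  0  1  1  2  2  0  0  1  1  2  2  0  0  1  1  2  2  0
So g(18) = 0.

0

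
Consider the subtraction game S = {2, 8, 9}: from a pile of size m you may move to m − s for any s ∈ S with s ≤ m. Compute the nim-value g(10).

3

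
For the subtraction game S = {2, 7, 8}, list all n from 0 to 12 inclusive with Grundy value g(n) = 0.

0, 1, 4, 5, 10

Compute g(0), g(1), … for moves {2, 7, 8}:
g(0) = mex{} = 0
g(1) = mex{} = 0
g(2) = mex{0} = 1
g(3) = mex{0} = 1
g(4) = mex{1} = 0
g(5) = mex{1} = 0
g(6) = mex{0} = 1
g(7) = mex{0} = 1
g(8) = mex{0,1} = 2
g(9) = mex{0,1} = 2
g(10) = mex{1,2} = 0
g(11) = mex{0,1,2} = 3
g(12) = mex{0} = 1
The P-positions (g = 0) in 0..12 are 0, 1, 4, 5, 10.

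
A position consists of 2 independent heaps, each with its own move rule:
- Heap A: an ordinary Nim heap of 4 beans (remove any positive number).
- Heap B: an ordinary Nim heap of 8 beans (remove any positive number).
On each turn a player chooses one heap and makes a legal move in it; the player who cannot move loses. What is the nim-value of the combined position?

12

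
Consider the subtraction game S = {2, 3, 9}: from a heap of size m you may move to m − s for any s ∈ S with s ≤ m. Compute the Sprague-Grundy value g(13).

1

Grundy values for subtraction set {2, 3, 9}:
g(0) = mex{} = 0
g(1) = mex{} = 0
g(2) = mex{0} = 1
g(3) = mex{0} = 1
g(4) = mex{0,1} = 2
g(5) = mex{1} = 0
g(6) = mex{1,2} = 0
g(7) = mex{0,2} = 1
g(8) = mex{0} = 1
g(9) = mex{0,1} = 2
g(10) = mex{0,1} = 2
g(11) = mex{1,2} = 0
g(12) = mex{1,2} = 0
g(13) = mex{0,2} = 1
So g(13) = 1.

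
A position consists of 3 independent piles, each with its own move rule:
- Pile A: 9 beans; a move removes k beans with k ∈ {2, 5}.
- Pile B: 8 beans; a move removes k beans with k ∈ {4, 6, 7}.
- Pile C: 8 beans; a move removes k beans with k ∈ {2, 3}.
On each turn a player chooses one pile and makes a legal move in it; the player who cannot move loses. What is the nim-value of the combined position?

2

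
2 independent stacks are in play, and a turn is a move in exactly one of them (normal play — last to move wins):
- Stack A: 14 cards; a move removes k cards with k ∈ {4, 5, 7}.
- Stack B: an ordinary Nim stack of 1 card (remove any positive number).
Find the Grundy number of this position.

For stack A, compute g(0), g(1), … with moves {4, 5, 7}:
k:     0  1  2  3  4  5  6  7  8  9 10 11 12 13 14
g(k):  0  0  0  0  1  1  1  1  2  2  2  0  0  0  0
So g(14) = 0.
Stack B is a plain Nim stack of size 1, so its Grundy value is 1.
By the Sprague-Grundy theorem, the Grundy value of a sum of independent games is the XOR of the component values.
Combined value = 0 ⊕ 1 = 1.

1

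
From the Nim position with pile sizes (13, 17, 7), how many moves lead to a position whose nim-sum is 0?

Bitwise XOR of the heap sizes:
  01101  (13)
  10001  (17)
  00111  (7)
  -----
  11011  (27)
The overall nim-sum is X = 27. A pile of size p has a winning move iff p XOR X < p (reduce it to p XOR X).
  13: 13 XOR 27 = 22 ≥ 13 — no move.
  17: 17 XOR 27 = 10 < 17 — winning move (to 10).
  7: 7 XOR 27 = 28 ≥ 7 — no move.
That gives 1 winning move.

1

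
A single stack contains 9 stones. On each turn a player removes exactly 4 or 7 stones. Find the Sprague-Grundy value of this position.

2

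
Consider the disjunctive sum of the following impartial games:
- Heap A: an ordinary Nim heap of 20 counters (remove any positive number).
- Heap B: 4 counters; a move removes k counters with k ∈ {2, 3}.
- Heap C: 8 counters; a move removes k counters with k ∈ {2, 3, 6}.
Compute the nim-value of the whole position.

20

Heap A is a plain Nim heap of size 20, so its Grundy value is 20.
For heap B, compute g(0), g(1), … with moves {2, 3}:
g(0) = mex{} = 0
g(1) = mex{} = 0
g(2) = mex{0} = 1
g(3) = mex{0} = 1
g(4) = mex{0,1} = 2
So g(4) = 2.
For heap C, compute g(0), g(1), … with moves {2, 3, 6}:
g(0) = mex{} = 0
g(1) = mex{} = 0
g(2) = mex{0} = 1
g(3) = mex{0} = 1
g(4) = mex{0,1} = 2
g(5) = mex{1} = 0
g(6) = mex{0,1,2} = 3
g(7) = mex{0,2} = 1
g(8) = mex{0,1,3} = 2
So g(8) = 2.
The value of a disjunctive sum is the nim-sum of the parts.
Combined value = 20 XOR 2 XOR 2 = 20.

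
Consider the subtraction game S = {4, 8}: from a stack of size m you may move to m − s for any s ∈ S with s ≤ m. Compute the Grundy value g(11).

Grundy values for subtraction set {4, 8}:
g(0) = mex{} = 0
g(1) = mex{} = 0
g(2) = mex{} = 0
g(3) = mex{} = 0
g(4) = mex{0} = 1
g(5) = mex{0} = 1
g(6) = mex{0} = 1
g(7) = mex{0} = 1
g(8) = mex{0,1} = 2
g(9) = mex{0,1} = 2
g(10) = mex{0,1} = 2
g(11) = mex{0,1} = 2
So g(11) = 2.

2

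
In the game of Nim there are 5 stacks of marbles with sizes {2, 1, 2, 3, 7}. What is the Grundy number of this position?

5

Nim-sum: 2 XOR 1 XOR 2 XOR 3 XOR 7 = 5.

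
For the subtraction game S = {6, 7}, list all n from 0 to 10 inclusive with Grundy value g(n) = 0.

0, 1, 2, 3, 4, 5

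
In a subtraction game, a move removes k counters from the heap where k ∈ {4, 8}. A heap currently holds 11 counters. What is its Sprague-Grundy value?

2

Compute g(0), g(1), … for moves {4, 8}:
g(0) = mex{} = 0
g(1) = mex{} = 0
g(2) = mex{} = 0
g(3) = mex{} = 0
g(4) = mex{0} = 1
g(5) = mex{0} = 1
g(6) = mex{0} = 1
g(7) = mex{0} = 1
g(8) = mex{0,1} = 2
g(9) = mex{0,1} = 2
g(10) = mex{0,1} = 2
g(11) = mex{0,1} = 2
So g(11) = 2.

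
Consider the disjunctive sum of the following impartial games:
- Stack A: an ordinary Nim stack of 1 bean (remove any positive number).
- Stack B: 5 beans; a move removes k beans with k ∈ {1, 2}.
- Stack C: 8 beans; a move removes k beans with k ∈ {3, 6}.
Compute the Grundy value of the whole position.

Stack A is a plain Nim stack of size 1, so its Grundy value is 1.
Grundy values for stack B (subtraction set {1, 2}):
g(0) = mex{} = 0
g(1) = mex{0} = 1
g(2) = mex{0,1} = 2
g(3) = mex{1,2} = 0
g(4) = mex{0,2} = 1
g(5) = mex{0,1} = 2
So g(5) = 2.
Build the Grundy sequence for stack C with g(k) = mex{g(k−s) : s ∈ {3, 6}, s ≤ k}:
g(0) = mex{} = 0
g(1) = mex{} = 0
g(2) = mex{} = 0
g(3) = mex{0} = 1
g(4) = mex{0} = 1
g(5) = mex{0} = 1
g(6) = mex{0,1} = 2
g(7) = mex{0,1} = 2
g(8) = mex{0,1} = 2
So g(8) = 2.
The value of a disjunctive sum is the nim-sum of the parts.
Combined value = 1 XOR 2 XOR 2 = 1.

1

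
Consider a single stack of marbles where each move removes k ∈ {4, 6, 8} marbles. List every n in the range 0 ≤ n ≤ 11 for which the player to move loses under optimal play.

Build the Grundy sequence with g(k) = mex{g(k−s) : s ∈ {4, 6, 8}, s ≤ k}:
g(0) = mex{} = 0
g(1) = mex{} = 0
g(2) = mex{} = 0
g(3) = mex{} = 0
g(4) = mex{0} = 1
g(5) = mex{0} = 1
g(6) = mex{0} = 1
g(7) = mex{0} = 1
g(8) = mex{0,1} = 2
g(9) = mex{0,1} = 2
g(10) = mex{0,1} = 2
g(11) = mex{0,1} = 2
The P-positions (g = 0) in 0..11 are 0, 1, 2, 3.

0, 1, 2, 3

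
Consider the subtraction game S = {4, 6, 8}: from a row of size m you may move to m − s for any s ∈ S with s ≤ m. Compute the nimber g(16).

1

Build the Grundy sequence with g(k) = mex{g(k−s) : s ∈ {4, 6, 8}, s ≤ k}:
k:     0  1  2  3  4  5  6  7  8  9 10 11 12 13 14 15 16
g(k):  0  0  0  0  1  1  1  1  2  2  2  2  0  0  0  0  1
So g(16) = 1.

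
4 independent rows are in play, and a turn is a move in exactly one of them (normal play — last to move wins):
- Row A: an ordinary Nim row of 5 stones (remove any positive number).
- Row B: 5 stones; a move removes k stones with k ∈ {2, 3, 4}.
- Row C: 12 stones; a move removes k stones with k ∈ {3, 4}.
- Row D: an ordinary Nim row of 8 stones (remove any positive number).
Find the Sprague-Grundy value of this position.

14

Row A is a plain Nim row of size 5, so its Grundy value is 5.
Grundy values for row B (subtraction set {2, 3, 4}):
g(0) = mex{} = 0
g(1) = mex{} = 0
g(2) = mex{0} = 1
g(3) = mex{0} = 1
g(4) = mex{0,1} = 2
g(5) = mex{0,1} = 2
So g(5) = 2.
Grundy values for row C (subtraction set {3, 4}):
k:     0  1  2  3  4  5  6  7  8  9 10 11 12
g(k):  0  0  0  1  1  1  2  0  0  0  1  1  1
So g(12) = 1.
Row D is a plain Nim row of size 8, so its Grundy value is 8.
The value of a disjunctive sum is the nim-sum of the parts.
Combined value = 5 XOR 2 XOR 1 XOR 8 = 14.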